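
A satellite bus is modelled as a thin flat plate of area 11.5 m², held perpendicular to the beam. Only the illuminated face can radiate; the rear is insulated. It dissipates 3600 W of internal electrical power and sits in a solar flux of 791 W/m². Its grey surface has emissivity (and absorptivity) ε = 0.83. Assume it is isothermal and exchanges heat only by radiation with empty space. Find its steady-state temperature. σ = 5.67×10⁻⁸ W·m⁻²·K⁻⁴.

At steady state, absorbed solar power + internal power = radiated power.
Absorbed: α·S·A_cross = 0.83·791·11.50 = 7550 W (cross-section A).
Total input = 7550 + 3600 = 11150 W.
Radiated: εσ·A_surf·T⁴ with A_surf = A = 11.50 m².
T⁴ = 11150/(0.83·5.67×10⁻⁸·11.50) = 2.060×10¹⁰ K⁴.

T ≈ 379 K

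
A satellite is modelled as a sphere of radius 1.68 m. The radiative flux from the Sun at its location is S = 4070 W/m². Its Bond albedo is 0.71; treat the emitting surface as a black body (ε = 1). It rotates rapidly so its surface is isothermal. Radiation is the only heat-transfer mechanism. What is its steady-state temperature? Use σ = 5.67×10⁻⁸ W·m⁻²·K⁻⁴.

T ≈ 269 K

At equilibrium, absorbed power = emitted power.
Absorbing cross-section = πr² = 8.867 m²; emitting surface = 4πr² = 35.47 m² (ratio 4).
(1−a)S·A_cross = εσ·A_surf·T⁴  ⇒  T⁴ = (1−a)S/(4σ).
T⁴ = 0.290·4070/(4·5.67×10⁻⁸) = 5.204×10⁹ K⁴.
T = (5.204×10⁹)^(1/4).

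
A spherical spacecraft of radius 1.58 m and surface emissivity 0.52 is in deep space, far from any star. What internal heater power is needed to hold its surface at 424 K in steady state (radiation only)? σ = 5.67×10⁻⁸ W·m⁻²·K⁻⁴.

P ≈ 29900 W

P = εσ·4πr²·T⁴.
4πr² = 31.37 m²; T⁴ = 3.232×10¹⁰ K⁴.
P = 0.52·5.67×10⁻⁸·31.37·3.232×10¹⁰.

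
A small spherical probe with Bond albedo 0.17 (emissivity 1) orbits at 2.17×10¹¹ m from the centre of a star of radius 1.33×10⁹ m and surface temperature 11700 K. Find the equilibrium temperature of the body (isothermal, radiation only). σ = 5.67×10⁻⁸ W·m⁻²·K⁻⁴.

The star's surface emits σT_*⁴; at distance d the flux is S = σT_*⁴(R_*/d)².
S = 5.67×10⁻⁸·(11700)⁴·(1.33×10⁹/2.17×10¹¹)² = 39910 W/m².
For an isothermal sphere T⁴ = (1−a)S/(4σ) = 1.461×10¹¹ K⁴.

T ≈ 618 K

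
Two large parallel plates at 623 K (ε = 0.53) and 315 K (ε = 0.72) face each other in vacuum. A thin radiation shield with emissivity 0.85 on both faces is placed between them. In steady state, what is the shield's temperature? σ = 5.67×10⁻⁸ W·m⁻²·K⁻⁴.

In steady state the net flux on the hot side equals that on the cold side.
σ(T₁⁴−T_s⁴)/D₁ = σ(T_s⁴−T₂⁴)/D₂, with D₁ = 1/ε₁+1/ε_s−1 = 2.063, D₂ = 1/ε_s+1/ε₂−1 = 1.565.
Solve for T_s⁴: T_s⁴ = (D₂·T₁⁴ + D₁·T₂⁴)/(D₁+D₂) = 7.058×10¹⁰ K⁴.

T_s ≈ 515 K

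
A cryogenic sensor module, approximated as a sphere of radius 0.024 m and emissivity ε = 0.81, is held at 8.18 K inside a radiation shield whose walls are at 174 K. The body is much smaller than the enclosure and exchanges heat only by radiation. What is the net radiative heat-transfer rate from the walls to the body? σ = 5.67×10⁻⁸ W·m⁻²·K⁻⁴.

P_net ≈ 0.305 W

For a small grey body in a large enclosure: P_net = εσA(T_body⁴ − T_wall⁴).
A = 4πr² = 0.007238 m²; T_body⁴ − T_wall⁴ = 4477 − 9.166×10⁸ = -9.166×10⁸ K⁴.
|P_net| = 0.81·5.67×10⁻⁸·0.007238·9.166×10⁸.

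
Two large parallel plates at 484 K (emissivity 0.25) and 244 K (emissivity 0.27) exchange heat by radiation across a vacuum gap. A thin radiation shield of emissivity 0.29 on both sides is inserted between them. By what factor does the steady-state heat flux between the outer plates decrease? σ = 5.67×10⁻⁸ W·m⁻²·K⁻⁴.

factor ≈ 1.88

Without shield: q₀ = σΔ(T⁴)/(1/ε₁+1/ε₂−1) with denominator 6.704.
With shield the two gaps are in series; the resistances add: (1/ε₁+1/ε_s−1)+(1/ε_s+1/ε₂−1) = 6.448+6.152 = 12.60.
Heat-flux ratio q₀/q = 12.60/6.704.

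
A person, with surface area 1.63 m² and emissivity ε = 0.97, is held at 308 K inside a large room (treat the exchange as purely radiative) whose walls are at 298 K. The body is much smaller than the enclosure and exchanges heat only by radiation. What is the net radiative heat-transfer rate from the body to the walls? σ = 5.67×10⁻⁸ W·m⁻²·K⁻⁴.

P_net ≈ 99.8 W

For a small grey body in a large enclosure: P_net = εσA(T_body⁴ − T_wall⁴).
A = 1.63 m²; T_body⁴ − T_wall⁴ = 8.999×10⁹ − 7.886×10⁹ = 1.113×10⁹ K⁴.
|P_net| = 0.97·5.67×10⁻⁸·1.630·1.113×10⁹.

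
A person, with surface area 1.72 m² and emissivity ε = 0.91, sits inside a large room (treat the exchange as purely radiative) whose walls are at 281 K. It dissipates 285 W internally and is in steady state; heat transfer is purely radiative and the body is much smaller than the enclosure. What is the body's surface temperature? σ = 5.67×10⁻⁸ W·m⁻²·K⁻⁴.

For a small grey body in a large enclosure, net radiated power = εσA(T⁴ − T_w⁴).
Steady state: P = εσA(T⁴ − T_w⁴) with A = 1.72 m².
T⁴ = P/(εσA) + T_w⁴ = 285/(0.91·5.67×10⁻⁸·1.720) + (281)⁴
    = 3.211×10⁹ + 6.235×10⁹ = 9.446×10⁹ K⁴.

T ≈ 312 K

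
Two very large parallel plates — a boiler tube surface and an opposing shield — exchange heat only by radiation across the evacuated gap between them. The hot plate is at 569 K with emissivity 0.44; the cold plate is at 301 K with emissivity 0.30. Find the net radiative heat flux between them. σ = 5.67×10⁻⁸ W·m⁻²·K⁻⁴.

For two infinite grey parallel plates, q = σ(T₁⁴ − T₂⁴)/(1/ε₁ + 1/ε₂ − 1).
T₁⁴ − T₂⁴ = 1.048×10¹¹ − 8.209×10⁹ = 9.661×10¹⁰ K⁴.
1/ε₁ + 1/ε₂ − 1 = 2.273 + 3.333 − 1 = 4.606.
q = 5.67×10⁻⁸ × 9.661×10¹⁰ / 4.606.

q ≈ 1190 W/m²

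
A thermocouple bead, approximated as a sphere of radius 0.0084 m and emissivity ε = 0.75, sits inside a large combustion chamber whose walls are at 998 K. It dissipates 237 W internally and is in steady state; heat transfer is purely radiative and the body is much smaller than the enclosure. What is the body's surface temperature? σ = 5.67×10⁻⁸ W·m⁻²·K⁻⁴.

For a small grey body in a large enclosure, net radiated power = εσA(T⁴ − T_w⁴).
Steady state: P = εσA(T⁴ − T_w⁴) with A = 4πr² = 8.867×10⁻⁴ m².
T⁴ = P/(εσA) + T_w⁴ = 237/(0.75·5.67×10⁻⁸·8.867×10⁻⁴) + (998)⁴
    = 6.285×10¹² + 9.920×10¹¹ = 7.277×10¹² K⁴.

T ≈ 1640 K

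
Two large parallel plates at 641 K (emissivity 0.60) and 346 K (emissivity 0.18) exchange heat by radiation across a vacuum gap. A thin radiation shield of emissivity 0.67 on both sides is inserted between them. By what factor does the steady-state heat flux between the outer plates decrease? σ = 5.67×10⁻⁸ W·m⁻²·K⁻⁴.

Without shield: q₀ = σΔ(T⁴)/(1/ε₁+1/ε₂−1) with denominator 6.222.
With shield the two gaps are in series; the resistances add: (1/ε₁+1/ε_s−1)+(1/ε_s+1/ε₂−1) = 2.159+6.048 = 8.207.
Heat-flux ratio q₀/q = 8.207/6.222.

factor ≈ 1.32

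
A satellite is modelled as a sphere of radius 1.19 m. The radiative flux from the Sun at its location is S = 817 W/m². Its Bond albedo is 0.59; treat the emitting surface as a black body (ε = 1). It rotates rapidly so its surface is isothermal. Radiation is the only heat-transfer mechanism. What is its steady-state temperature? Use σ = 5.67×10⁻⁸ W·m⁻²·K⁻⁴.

At equilibrium, absorbed power = emitted power.
Absorbing cross-section = πr² = 4.449 m²; emitting surface = 4πr² = 17.80 m² (ratio 4).
(1−a)S·A_cross = εσ·A_surf·T⁴  ⇒  T⁴ = (1−a)S/(4σ).
T⁴ = 0.410·817/(4·5.67×10⁻⁸) = 1.477×10⁹ K⁴.
T = (1.477×10⁹)^(1/4).

T ≈ 196 K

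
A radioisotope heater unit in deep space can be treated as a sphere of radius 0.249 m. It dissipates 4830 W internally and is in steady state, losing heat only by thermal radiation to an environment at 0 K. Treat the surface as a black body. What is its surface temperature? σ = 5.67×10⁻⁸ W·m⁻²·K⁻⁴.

Steady state: internal power = radiated power, P = εσA T⁴.
Radiating area A = 4πr² = 0.7791 m².
T⁴ = P/(εσA) = 4830/(1.0·5.67×10⁻⁸·0.7791) = 1.093×10¹¹ K⁴.
T = (1.093×10¹¹)^(1/4).

T ≈ 575 K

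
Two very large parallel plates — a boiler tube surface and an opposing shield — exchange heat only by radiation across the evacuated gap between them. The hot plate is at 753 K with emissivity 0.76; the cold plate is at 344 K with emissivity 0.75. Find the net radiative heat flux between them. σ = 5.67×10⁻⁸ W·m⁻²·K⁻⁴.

For two infinite grey parallel plates, q = σ(T₁⁴ − T₂⁴)/(1/ε₁ + 1/ε₂ − 1).
T₁⁴ − T₂⁴ = 3.215×10¹¹ − 1.400×10¹⁰ = 3.075×10¹¹ K⁴.
1/ε₁ + 1/ε₂ − 1 = 1.316 + 1.333 − 1 = 1.649.
q = 5.67×10⁻⁸ × 3.075×10¹¹ / 1.649.

q ≈ 10600 W/m²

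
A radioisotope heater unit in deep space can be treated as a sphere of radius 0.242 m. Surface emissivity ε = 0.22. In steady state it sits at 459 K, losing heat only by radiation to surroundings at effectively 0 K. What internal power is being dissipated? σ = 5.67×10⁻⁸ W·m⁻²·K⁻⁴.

Steady state: P = εσA T⁴.
A = 4πr² = 0.7359 m²; T⁴ = (459)⁴ = 4.439×10¹⁰ K⁴.
P = 0.22 × 5.67×10⁻⁸ × 0.7359 × 4.439×10¹⁰.

P ≈ 407 W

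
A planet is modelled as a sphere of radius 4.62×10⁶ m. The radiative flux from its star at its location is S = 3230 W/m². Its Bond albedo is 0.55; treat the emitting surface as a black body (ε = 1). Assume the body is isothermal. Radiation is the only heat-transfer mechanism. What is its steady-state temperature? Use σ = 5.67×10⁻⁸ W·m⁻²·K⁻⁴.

At equilibrium, absorbed power = emitted power.
Absorbing cross-section = πr² = 6.706×10¹³ m²; emitting surface = 4πr² = 2.682×10¹⁴ m² (ratio 4).
(1−a)S·A_cross = εσ·A_surf·T⁴  ⇒  T⁴ = (1−a)S/(4σ).
T⁴ = 0.450·3230/(4·5.67×10⁻⁸) = 6.409×10⁹ K⁴.
T = (6.409×10⁹)^(1/4).

T ≈ 283 K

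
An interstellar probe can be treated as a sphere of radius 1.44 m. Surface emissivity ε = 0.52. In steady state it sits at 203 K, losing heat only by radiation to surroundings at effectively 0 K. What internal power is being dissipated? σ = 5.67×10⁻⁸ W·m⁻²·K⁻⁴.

Steady state: P = εσA T⁴.
A = 4πr² = 26.06 m²; T⁴ = (203)⁴ = 1.698×10⁹ K⁴.
P = 0.52 × 5.67×10⁻⁸ × 26.06 × 1.698×10⁹.

P ≈ 1300 W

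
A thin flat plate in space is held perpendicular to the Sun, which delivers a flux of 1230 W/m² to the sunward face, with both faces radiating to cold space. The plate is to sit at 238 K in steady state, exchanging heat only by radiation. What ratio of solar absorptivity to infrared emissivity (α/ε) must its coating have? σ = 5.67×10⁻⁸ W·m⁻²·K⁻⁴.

Balance: αS·A = εσ·2A·T⁴ ⇒ α/ε = 2σT⁴/S.
α/ε = 2·5.67×10⁻⁸·(238)⁴/1230 = 2·5.67×10⁻⁸·3.209×10⁹/1230.

α/ε ≈ 0.296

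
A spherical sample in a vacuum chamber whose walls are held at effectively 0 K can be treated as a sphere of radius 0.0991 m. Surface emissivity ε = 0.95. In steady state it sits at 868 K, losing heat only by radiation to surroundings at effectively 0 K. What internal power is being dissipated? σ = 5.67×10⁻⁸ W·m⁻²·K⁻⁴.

Steady state: P = εσA T⁴.
A = 4πr² = 0.1234 m²; T⁴ = (868)⁴ = 5.676×10¹¹ K⁴.
P = 0.95 × 5.67×10⁻⁸ × 0.1234 × 5.676×10¹¹.

P ≈ 3770 W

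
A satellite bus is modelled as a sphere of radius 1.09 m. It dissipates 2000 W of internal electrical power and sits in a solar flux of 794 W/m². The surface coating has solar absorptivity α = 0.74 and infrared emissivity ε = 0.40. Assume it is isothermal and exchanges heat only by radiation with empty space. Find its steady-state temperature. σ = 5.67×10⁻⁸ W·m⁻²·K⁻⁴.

At steady state, absorbed solar power + internal power = radiated power.
Absorbed: α·S·A_cross = 0.74·794·3.733 = 2193 W (cross-section πr²).
Total input = 2193 + 2000 = 4193 W.
Radiated: εσ·A_surf·T⁴ with A_surf = 4πr² = 14.93 m².
T⁴ = 4193/(0.40·5.67×10⁻⁸·14.93) = 1.238×10¹⁰ K⁴.

T ≈ 334 K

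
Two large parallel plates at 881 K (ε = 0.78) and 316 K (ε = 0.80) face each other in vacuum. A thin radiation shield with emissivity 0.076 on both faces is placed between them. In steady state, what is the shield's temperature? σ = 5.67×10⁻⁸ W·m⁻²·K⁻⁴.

T_s ≈ 744 K

In steady state the net flux on the hot side equals that on the cold side.
σ(T₁⁴−T_s⁴)/D₁ = σ(T_s⁴−T₂⁴)/D₂, with D₁ = 1/ε₁+1/ε_s−1 = 13.44, D₂ = 1/ε_s+1/ε₂−1 = 13.41.
Solve for T_s⁴: T_s⁴ = (D₂·T₁⁴ + D₁·T₂⁴)/(D₁+D₂) = 3.058×10¹¹ K⁴.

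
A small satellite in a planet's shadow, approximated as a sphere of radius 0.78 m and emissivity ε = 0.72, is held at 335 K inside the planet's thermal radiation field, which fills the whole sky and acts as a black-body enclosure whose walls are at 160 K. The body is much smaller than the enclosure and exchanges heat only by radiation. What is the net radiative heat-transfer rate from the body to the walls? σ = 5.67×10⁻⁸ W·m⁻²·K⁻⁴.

P_net ≈ 3730 W

For a small grey body in a large enclosure: P_net = εσA(T_body⁴ − T_wall⁴).
A = 4πr² = 7.645 m²; T_body⁴ − T_wall⁴ = 1.259×10¹⁰ − 6.554×10⁸ = 1.194×10¹⁰ K⁴.
|P_net| = 0.72·5.67×10⁻⁸·7.645·1.194×10¹⁰.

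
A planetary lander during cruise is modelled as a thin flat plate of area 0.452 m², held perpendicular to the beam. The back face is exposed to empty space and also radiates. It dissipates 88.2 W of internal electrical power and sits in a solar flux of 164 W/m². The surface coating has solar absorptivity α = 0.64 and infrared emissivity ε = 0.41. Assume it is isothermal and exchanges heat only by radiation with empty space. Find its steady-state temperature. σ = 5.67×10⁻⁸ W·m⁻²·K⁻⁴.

At steady state, absorbed solar power + internal power = radiated power.
Absorbed: α·S·A_cross = 0.64·164·0.4520 = 47.44 W (cross-section A).
Total input = 47.44 + 88.2 = 135.6 W.
Radiated: εσ·A_surf·T⁴ with A_surf = 2A = 0.9040 m².
T⁴ = 135.6/(0.41·5.67×10⁻⁸·0.9040) = 6.454×10⁹ K⁴.

T ≈ 283 K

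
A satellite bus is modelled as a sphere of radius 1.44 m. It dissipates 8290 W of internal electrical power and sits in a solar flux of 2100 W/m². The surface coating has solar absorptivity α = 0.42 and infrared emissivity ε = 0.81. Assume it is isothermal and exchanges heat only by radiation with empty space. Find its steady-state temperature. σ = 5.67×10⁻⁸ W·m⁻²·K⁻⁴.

T ≈ 329 K

At steady state, absorbed solar power + internal power = radiated power.
Absorbed: α·S·A_cross = 0.42·2100·6.514 = 5746 W (cross-section πr²).
Total input = 5746 + 8290 = 14040 W.
Radiated: εσ·A_surf·T⁴ with A_surf = 4πr² = 26.06 m².
T⁴ = 14040/(0.81·5.67×10⁻⁸·26.06) = 1.173×10¹⁰ K⁴.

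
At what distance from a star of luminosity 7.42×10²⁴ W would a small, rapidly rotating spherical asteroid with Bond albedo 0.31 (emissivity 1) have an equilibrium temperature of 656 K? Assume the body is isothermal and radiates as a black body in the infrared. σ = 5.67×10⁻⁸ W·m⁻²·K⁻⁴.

d ≈ 3.11×10⁹ m

For an isothermal black-emitting sphere, (1−a)S·πr² = σ·4πr²·T⁴ ⇒ S = 4σT⁴/(1−a).
S = 4·5.67×10⁻⁸·(656)⁴/0.690 = 60870 W/m².
Flux falls as S = L/(4πd²), so d = √(L/(4πS)) = √(7.42×10²⁴/(4π·60870)).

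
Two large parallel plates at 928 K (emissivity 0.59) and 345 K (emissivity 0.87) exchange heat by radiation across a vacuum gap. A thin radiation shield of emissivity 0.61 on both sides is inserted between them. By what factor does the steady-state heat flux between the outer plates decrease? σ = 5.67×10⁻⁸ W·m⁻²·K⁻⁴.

factor ≈ 2.24

Without shield: q₀ = σΔ(T⁴)/(1/ε₁+1/ε₂−1) with denominator 1.844.
With shield the two gaps are in series; the resistances add: (1/ε₁+1/ε_s−1)+(1/ε_s+1/ε₂−1) = 2.334+1.789 = 4.123.
Heat-flux ratio q₀/q = 4.123/1.844.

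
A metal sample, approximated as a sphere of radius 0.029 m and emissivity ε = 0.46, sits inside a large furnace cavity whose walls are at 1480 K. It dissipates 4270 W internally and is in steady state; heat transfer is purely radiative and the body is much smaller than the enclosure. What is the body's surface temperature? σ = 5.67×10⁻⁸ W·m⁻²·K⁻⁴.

T ≈ 2120 K

For a small grey body in a large enclosure, net radiated power = εσA(T⁴ − T_w⁴).
Steady state: P = εσA(T⁴ − T_w⁴) with A = 4πr² = 0.01057 m².
T⁴ = P/(εσA) + T_w⁴ = 4270/(0.46·5.67×10⁻⁸·0.01057) + (1480)⁴
    = 1.549×10¹³ + 4.798×10¹² = 2.029×10¹³ K⁴.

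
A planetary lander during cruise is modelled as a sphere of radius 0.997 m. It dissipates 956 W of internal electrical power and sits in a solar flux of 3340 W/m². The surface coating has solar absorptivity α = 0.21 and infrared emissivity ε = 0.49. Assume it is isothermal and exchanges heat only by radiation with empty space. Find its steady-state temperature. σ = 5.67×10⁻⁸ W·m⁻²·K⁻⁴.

At steady state, absorbed solar power + internal power = radiated power.
Absorbed: α·S·A_cross = 0.21·3340·3.123 = 2190 W (cross-section πr²).
Total input = 2190 + 956 = 3146 W.
Radiated: εσ·A_surf·T⁴ with A_surf = 4πr² = 12.49 m².
T⁴ = 3146/(0.49·5.67×10⁻⁸·12.49) = 9.066×10⁹ K⁴.

T ≈ 309 K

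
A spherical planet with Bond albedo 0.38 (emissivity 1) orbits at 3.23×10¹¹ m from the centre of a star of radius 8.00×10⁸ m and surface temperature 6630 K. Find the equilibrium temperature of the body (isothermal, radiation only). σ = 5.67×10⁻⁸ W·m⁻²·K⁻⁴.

The star's surface emits σT_*⁴; at distance d the flux is S = σT_*⁴(R_*/d)².
S = 5.67×10⁻⁸·(6630)⁴·(8.00×10⁸/3.23×10¹¹)² = 672.1 W/m².
For an isothermal sphere T⁴ = (1−a)S/(4σ) = 1.837×10⁹ K⁴.

T ≈ 207 K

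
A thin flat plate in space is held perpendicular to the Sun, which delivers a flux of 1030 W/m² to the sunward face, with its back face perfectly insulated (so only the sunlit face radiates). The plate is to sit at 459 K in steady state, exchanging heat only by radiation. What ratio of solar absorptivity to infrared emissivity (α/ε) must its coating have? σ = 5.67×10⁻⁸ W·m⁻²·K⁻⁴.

α/ε ≈ 2.44

Balance: αS·A = εσ·1A·T⁴ ⇒ α/ε = σT⁴/S.
α/ε = 5.67×10⁻⁸·(459)⁴/1030 = 5.67×10⁻⁸·4.439×10¹⁰/1030.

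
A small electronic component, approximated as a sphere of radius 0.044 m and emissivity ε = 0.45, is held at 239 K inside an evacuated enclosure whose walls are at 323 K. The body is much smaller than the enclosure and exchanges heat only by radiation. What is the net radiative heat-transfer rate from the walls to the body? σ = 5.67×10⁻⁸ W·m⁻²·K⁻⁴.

P_net ≈ 4.73 W

For a small grey body in a large enclosure: P_net = εσA(T_body⁴ − T_wall⁴).
A = 4πr² = 0.02433 m²; T_body⁴ − T_wall⁴ = 3.263×10⁹ − 1.088×10¹⁰ = -7.622×10⁹ K⁴.
|P_net| = 0.45·5.67×10⁻⁸·0.02433·7.622×10⁹.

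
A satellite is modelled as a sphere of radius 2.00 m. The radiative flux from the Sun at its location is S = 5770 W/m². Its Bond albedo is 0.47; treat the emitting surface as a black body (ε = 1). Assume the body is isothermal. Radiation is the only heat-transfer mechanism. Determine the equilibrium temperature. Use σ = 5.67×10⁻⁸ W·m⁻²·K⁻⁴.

T ≈ 341 K

At equilibrium, absorbed power = emitted power.
Absorbing cross-section = πr² = 12.57 m²; emitting surface = 4πr² = 50.27 m² (ratio 4).
(1−a)S·A_cross = εσ·A_surf·T⁴  ⇒  T⁴ = (1−a)S/(4σ).
T⁴ = 0.530·5770/(4·5.67×10⁻⁸) = 1.348×10¹⁰ K⁴.
T = (1.348×10¹⁰)^(1/4).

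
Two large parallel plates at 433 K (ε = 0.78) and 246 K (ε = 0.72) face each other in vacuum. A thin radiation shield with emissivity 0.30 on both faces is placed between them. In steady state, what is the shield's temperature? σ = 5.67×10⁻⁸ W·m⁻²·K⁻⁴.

In steady state the net flux on the hot side equals that on the cold side.
σ(T₁⁴−T_s⁴)/D₁ = σ(T_s⁴−T₂⁴)/D₂, with D₁ = 1/ε₁+1/ε_s−1 = 3.615, D₂ = 1/ε_s+1/ε₂−1 = 3.722.
Solve for T_s⁴: T_s⁴ = (D₂·T₁⁴ + D₁·T₂⁴)/(D₁+D₂) = 1.964×10¹⁰ K⁴.

T_s ≈ 374 K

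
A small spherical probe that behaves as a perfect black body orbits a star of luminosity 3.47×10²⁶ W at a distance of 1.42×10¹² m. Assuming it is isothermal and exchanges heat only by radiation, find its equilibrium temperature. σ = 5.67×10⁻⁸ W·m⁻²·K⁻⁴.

First find the stellar flux at distance d: S = L/(4πd²) = 3.47×10²⁶/(4π·(1.42×10¹²)²) = 13.69 W/m².
For an isothermal sphere, absorbed (1−a)S·πr² = emitted σ·4πr²·T⁴, so T⁴ = (1−a)S/(4σ).
T⁴ = 1.00·13.69/(4·5.67×10⁻⁸) = 6.038×10⁷ K⁴.

T ≈ 88.2 K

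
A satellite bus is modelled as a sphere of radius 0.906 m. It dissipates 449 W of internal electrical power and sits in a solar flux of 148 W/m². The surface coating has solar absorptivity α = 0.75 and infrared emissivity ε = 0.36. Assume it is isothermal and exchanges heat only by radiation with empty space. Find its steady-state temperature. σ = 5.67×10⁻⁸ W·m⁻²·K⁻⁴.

At steady state, absorbed solar power + internal power = radiated power.
Absorbed: α·S·A_cross = 0.75·148·2.579 = 286.2 W (cross-section πr²).
Total input = 286.2 + 449 = 735.2 W.
Radiated: εσ·A_surf·T⁴ with A_surf = 4πr² = 10.31 m².
T⁴ = 735.2/(0.36·5.67×10⁻⁸·10.31) = 3.492×10⁹ K⁴.

T ≈ 243 K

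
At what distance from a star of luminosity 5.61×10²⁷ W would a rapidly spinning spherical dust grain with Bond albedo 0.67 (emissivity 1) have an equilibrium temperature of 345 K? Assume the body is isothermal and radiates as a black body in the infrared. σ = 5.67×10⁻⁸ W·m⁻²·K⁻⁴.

d ≈ 2.14×10¹¹ m

For an isothermal black-emitting sphere, (1−a)S·πr² = σ·4πr²·T⁴ ⇒ S = 4σT⁴/(1−a).
S = 4·5.67×10⁻⁸·(345)⁴/0.330 = 9737 W/m².
Flux falls as S = L/(4πd²), so d = √(L/(4πS)) = √(5.61×10²⁷/(4π·9737)).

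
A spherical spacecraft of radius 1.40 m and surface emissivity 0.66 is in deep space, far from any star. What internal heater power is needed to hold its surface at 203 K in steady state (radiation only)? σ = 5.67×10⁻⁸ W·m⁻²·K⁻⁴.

P ≈ 1570 W

P = εσ·4πr²·T⁴.
4πr² = 24.63 m²; T⁴ = 1.698×10⁹ K⁴.
P = 0.66·5.67×10⁻⁸·24.63·1.698×10⁹.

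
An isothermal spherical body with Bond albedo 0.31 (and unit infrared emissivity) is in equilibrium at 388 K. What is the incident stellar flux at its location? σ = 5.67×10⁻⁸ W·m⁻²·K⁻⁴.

S ≈ 7450 W/m²

(1−a)S·πr² = σ·4πr²·T⁴ ⇒ S = 4σT⁴/(1−a).
S = 4·5.67×10⁻⁸·2.266×10¹⁰/0.690.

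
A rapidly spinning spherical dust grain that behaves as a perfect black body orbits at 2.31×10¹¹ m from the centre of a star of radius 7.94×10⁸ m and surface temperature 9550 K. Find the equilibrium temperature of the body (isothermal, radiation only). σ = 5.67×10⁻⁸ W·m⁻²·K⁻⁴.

The star's surface emits σT_*⁴; at distance d the flux is S = σT_*⁴(R_*/d)².
S = 5.67×10⁻⁸·(9550)⁴·(7.94×10⁸/2.31×10¹¹)² = 5572 W/m².
For an isothermal sphere T⁴ = (1−a)S/(4σ) = 2.457×10¹⁰ K⁴.

T ≈ 396 K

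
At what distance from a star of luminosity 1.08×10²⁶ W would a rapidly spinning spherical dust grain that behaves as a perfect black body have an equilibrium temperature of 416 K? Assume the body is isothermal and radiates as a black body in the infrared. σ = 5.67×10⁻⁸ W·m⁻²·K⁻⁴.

d ≈ 3.56×10¹⁰ m

For an isothermal black-emitting sphere, (1−a)S·πr² = σ·4πr²·T⁴ ⇒ S = 4σT⁴/(1−a).
S = 4·5.67×10⁻⁸·(416)⁴/1.00 = 6792 W/m².
Flux falls as S = L/(4πd²), so d = √(L/(4πS)) = √(1.08×10²⁶/(4π·6792)).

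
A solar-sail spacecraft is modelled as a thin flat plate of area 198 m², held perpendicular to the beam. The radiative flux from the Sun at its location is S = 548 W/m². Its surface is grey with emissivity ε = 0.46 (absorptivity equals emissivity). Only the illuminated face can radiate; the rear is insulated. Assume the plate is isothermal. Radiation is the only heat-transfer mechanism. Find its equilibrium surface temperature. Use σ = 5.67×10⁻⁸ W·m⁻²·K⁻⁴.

At equilibrium, absorbed power = emitted power.
Absorbing cross-section = A = 198.0 m²; emitting surface = A = 198.0 m² (ratio 1).
εS·A_cross = εσ·A_surf·T⁴  ⇒  T⁴ = S/(1σ)   (ε cancels).
T⁴ = 548/(1·5.67×10⁻⁸) = 9.665×10⁹ K⁴.
T = (9.665×10⁹)^(1/4).

T ≈ 314 K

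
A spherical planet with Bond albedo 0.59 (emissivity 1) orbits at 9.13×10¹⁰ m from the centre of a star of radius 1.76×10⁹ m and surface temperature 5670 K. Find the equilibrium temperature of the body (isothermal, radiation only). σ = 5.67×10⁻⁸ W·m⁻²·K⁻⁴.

The star's surface emits σT_*⁴; at distance d the flux is S = σT_*⁴(R_*/d)².
S = 5.67×10⁻⁸·(5670)⁴·(1.76×10⁹/9.13×10¹⁰)² = 21780 W/m².
For an isothermal sphere T⁴ = (1−a)S/(4σ) = 3.937×10¹⁰ K⁴.

T ≈ 445 K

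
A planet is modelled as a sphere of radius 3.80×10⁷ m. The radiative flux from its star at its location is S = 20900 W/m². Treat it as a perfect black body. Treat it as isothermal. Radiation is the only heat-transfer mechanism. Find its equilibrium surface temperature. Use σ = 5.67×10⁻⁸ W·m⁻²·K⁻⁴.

At equilibrium, absorbed power = emitted power.
Absorbing cross-section = πr² = 4.536×10¹⁵ m²; emitting surface = 4πr² = 1.815×10¹⁶ m² (ratio 4).
S·A_cross = εσ·A_surf·T⁴  ⇒  T⁴ = S/(4σ).
T⁴ = 1.00·20900/(4·5.67×10⁻⁸) = 9.215×10¹⁰ K⁴.
T = (9.215×10¹⁰)^(1/4).

T ≈ 551 K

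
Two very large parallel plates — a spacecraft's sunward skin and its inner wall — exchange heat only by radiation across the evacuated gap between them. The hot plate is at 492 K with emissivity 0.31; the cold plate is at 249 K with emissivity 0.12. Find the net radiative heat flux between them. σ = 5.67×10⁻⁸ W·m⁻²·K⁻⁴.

q ≈ 294 W/m²

For two infinite grey parallel plates, q = σ(T₁⁴ − T₂⁴)/(1/ε₁ + 1/ε₂ − 1).
T₁⁴ − T₂⁴ = 5.859×10¹⁰ − 3.844×10⁹ = 5.475×10¹⁰ K⁴.
1/ε₁ + 1/ε₂ − 1 = 3.226 + 8.333 − 1 = 10.56.
q = 5.67×10⁻⁸ × 5.475×10¹⁰ / 10.56.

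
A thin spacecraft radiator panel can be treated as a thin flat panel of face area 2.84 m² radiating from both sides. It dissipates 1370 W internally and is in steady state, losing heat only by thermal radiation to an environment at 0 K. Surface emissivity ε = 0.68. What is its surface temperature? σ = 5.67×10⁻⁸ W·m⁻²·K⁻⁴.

T ≈ 281 K

Steady state: internal power = radiated power, P = εσA T⁴.
Radiating area A = 2·2.84 = 5.680 m².
T⁴ = P/(εσA) = 1370/(0.68·5.67×10⁻⁸·5.680) = 6.256×10⁹ K⁴.
T = (6.256×10⁹)^(1/4).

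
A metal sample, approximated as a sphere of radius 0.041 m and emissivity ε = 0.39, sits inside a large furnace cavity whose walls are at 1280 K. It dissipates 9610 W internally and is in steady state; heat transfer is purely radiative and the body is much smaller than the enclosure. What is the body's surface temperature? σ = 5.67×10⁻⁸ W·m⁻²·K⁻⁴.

T ≈ 2200 K

For a small grey body in a large enclosure, net radiated power = εσA(T⁴ − T_w⁴).
Steady state: P = εσA(T⁴ − T_w⁴) with A = 4πr² = 0.02112 m².
T⁴ = P/(εσA) + T_w⁴ = 9610/(0.39·5.67×10⁻⁸·0.02112) + (1280)⁴
    = 2.057×10¹³ + 2.684×10¹² = 2.326×10¹³ K⁴.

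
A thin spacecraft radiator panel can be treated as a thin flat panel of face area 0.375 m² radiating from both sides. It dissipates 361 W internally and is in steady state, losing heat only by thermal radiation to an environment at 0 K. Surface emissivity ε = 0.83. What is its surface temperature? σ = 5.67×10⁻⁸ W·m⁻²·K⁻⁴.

Steady state: internal power = radiated power, P = εσA T⁴.
Radiating area A = 2·0.375 = 0.7500 m².
T⁴ = P/(εσA) = 361/(0.83·5.67×10⁻⁸·0.7500) = 1.023×10¹⁰ K⁴.
T = (1.023×10¹⁰)^(1/4).

T ≈ 318 K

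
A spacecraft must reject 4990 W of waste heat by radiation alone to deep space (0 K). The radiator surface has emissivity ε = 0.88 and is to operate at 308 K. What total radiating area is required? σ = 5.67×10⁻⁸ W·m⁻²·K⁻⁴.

P = εσA T⁴ ⇒ A = P/(εσT⁴).
T⁴ = 8.999×10⁹ K⁴.
A = 4990/(0.88 × 5.67×10⁻⁸ × 8.999×10⁹).

A ≈ 11.1 m²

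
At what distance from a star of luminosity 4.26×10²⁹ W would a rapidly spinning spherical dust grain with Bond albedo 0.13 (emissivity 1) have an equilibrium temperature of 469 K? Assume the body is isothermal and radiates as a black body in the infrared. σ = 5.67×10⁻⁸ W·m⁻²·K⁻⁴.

d ≈ 1.64×10¹² m

For an isothermal black-emitting sphere, (1−a)S·πr² = σ·4πr²·T⁴ ⇒ S = 4σT⁴/(1−a).
S = 4·5.67×10⁻⁸·(469)⁴/0.870 = 12610 W/m².
Flux falls as S = L/(4πd²), so d = √(L/(4πS)) = √(4.26×10²⁹/(4π·12610)).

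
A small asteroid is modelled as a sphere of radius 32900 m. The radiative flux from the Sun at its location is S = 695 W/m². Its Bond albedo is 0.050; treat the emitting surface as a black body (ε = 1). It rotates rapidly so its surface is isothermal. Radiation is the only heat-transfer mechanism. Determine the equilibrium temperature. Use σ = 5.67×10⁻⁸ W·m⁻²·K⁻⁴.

T ≈ 232 K

At equilibrium, absorbed power = emitted power.
Absorbing cross-section = πr² = 3.400×10⁹ m²; emitting surface = 4πr² = 1.360×10¹⁰ m² (ratio 4).
(1−a)S·A_cross = εσ·A_surf·T⁴  ⇒  T⁴ = (1−a)S/(4σ).
T⁴ = 0.950·695/(4·5.67×10⁻⁸) = 2.911×10⁹ K⁴.
T = (2.911×10⁹)^(1/4).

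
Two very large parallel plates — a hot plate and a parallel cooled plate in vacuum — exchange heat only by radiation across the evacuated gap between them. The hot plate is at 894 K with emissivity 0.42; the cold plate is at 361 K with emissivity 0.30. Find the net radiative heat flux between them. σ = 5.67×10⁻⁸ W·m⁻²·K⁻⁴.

For two infinite grey parallel plates, q = σ(T₁⁴ − T₂⁴)/(1/ε₁ + 1/ε₂ − 1).
T₁⁴ − T₂⁴ = 6.388×10¹¹ − 1.698×10¹⁰ = 6.218×10¹¹ K⁴.
1/ε₁ + 1/ε₂ − 1 = 2.381 + 3.333 − 1 = 4.714.
q = 5.67×10⁻⁸ × 6.218×10¹¹ / 4.714.

q ≈ 7480 W/m²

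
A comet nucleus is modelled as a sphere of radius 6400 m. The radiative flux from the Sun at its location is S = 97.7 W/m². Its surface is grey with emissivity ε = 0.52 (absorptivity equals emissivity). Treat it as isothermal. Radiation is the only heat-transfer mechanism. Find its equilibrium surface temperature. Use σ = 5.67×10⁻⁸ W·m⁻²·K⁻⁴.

T ≈ 144 K

At equilibrium, absorbed power = emitted power.
Absorbing cross-section = πr² = 1.287×10⁸ m²; emitting surface = 4πr² = 5.147×10⁸ m² (ratio 4).
εS·A_cross = εσ·A_surf·T⁴  ⇒  T⁴ = S/(4σ)   (ε cancels).
T⁴ = 97.7/(4·5.67×10⁻⁸) = 4.308×10⁸ K⁴.
T = (4.308×10⁸)^(1/4).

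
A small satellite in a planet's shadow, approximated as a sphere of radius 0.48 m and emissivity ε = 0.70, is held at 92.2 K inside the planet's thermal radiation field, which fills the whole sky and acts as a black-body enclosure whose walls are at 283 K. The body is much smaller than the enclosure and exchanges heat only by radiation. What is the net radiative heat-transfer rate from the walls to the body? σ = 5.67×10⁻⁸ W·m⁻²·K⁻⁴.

For a small grey body in a large enclosure: P_net = εσA(T_body⁴ − T_wall⁴).
A = 4πr² = 2.895 m²; T_body⁴ − T_wall⁴ = 7.226×10⁷ − 6.414×10⁹ = -6.342×10⁹ K⁴.
|P_net| = 0.70·5.67×10⁻⁸·2.895·6.342×10⁹.

P_net ≈ 729 W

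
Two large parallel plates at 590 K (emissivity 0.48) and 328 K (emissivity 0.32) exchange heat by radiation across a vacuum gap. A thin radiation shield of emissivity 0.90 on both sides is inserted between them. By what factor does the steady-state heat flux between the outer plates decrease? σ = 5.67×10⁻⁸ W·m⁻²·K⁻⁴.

Without shield: q₀ = σΔ(T⁴)/(1/ε₁+1/ε₂−1) with denominator 4.208.
With shield the two gaps are in series; the resistances add: (1/ε₁+1/ε_s−1)+(1/ε_s+1/ε₂−1) = 2.194+3.236 = 5.431.
Heat-flux ratio q₀/q = 5.431/4.208.

factor ≈ 1.29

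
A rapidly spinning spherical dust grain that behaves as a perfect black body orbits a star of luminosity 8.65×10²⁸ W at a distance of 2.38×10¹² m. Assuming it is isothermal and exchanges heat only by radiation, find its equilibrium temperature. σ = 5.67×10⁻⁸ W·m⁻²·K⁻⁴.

T ≈ 271 K

First find the stellar flux at distance d: S = L/(4πd²) = 8.65×10²⁸/(4π·(2.38×10¹²)²) = 1215 W/m².
For an isothermal sphere, absorbed (1−a)S·πr² = emitted σ·4πr²·T⁴, so T⁴ = (1−a)S/(4σ).
T⁴ = 1.00·1215/(4·5.67×10⁻⁸) = 5.358×10⁹ K⁴.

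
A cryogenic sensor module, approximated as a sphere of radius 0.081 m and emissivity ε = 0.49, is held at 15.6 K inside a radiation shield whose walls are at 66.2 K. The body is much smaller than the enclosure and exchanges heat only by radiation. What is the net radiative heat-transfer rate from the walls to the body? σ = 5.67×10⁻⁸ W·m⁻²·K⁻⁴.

For a small grey body in a large enclosure: P_net = εσA(T_body⁴ − T_wall⁴).
A = 4πr² = 0.08245 m²; T_body⁴ − T_wall⁴ = 59220 − 1.921×10⁷ = -1.915×10⁷ K⁴.
|P_net| = 0.49·5.67×10⁻⁸·0.08245·1.915×10⁷.

P_net ≈ 0.0439 W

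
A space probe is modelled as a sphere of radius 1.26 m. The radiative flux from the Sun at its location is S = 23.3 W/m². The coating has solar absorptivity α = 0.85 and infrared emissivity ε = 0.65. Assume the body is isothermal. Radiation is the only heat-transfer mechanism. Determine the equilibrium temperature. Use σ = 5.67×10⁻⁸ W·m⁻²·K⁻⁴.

At equilibrium, absorbed power = emitted power.
Absorbing cross-section = πr² = 4.988 m²; emitting surface = 4πr² = 19.95 m² (ratio 4).
αS·A_cross = εσ·A_surf·T⁴  ⇒  T⁴ = αS/(ε·4σ).
T⁴ = 0.850·23.3/(0.65·4·5.67×10⁻⁸) = 1.343×10⁸ K⁴.
T = (1.343×10⁸)^(1/4).

T ≈ 108 K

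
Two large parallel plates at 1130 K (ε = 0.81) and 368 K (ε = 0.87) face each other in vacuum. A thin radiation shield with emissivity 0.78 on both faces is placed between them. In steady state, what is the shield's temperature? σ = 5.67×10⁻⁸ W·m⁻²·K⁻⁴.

In steady state the net flux on the hot side equals that on the cold side.
σ(T₁⁴−T_s⁴)/D₁ = σ(T_s⁴−T₂⁴)/D₂, with D₁ = 1/ε₁+1/ε_s−1 = 1.517, D₂ = 1/ε_s+1/ε₂−1 = 1.431.
Solve for T_s⁴: T_s⁴ = (D₂·T₁⁴ + D₁·T₂⁴)/(D₁+D₂) = 8.011×10¹¹ K⁴.

T_s ≈ 946 K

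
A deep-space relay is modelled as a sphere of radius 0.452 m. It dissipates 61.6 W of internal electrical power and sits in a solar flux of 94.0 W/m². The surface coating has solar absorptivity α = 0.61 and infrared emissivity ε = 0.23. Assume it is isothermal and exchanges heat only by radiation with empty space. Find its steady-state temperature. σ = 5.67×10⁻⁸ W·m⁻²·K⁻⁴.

At steady state, absorbed solar power + internal power = radiated power.
Absorbed: α·S·A_cross = 0.61·94.0·0.6418 = 36.80 W (cross-section πr²).
Total input = 36.80 + 61.6 = 98.40 W.
Radiated: εσ·A_surf·T⁴ with A_surf = 4πr² = 2.567 m².
T⁴ = 98.40/(0.23·5.67×10⁻⁸·2.567) = 2.939×10⁹ K⁴.

T ≈ 233 K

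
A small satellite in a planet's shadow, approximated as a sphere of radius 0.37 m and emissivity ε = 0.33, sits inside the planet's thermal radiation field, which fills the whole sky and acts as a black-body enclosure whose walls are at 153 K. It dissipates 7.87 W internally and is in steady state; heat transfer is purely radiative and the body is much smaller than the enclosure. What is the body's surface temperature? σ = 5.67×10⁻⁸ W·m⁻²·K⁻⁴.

For a small grey body in a large enclosure, net radiated power = εσA(T⁴ − T_w⁴).
Steady state: P = εσA(T⁴ − T_w⁴) with A = 4πr² = 1.720 m².
T⁴ = P/(εσA) + T_w⁴ = 7.87/(0.33·5.67×10⁻⁸·1.720) + (153)⁴
    = 2.445×10⁸ + 5.480×10⁸ = 7.925×10⁸ K⁴.

T ≈ 168 K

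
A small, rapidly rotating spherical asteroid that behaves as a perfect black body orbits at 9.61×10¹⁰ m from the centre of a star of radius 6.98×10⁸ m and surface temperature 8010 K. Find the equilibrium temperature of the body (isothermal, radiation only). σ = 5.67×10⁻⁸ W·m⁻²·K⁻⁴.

The star's surface emits σT_*⁴; at distance d the flux is S = σT_*⁴(R_*/d)².
S = 5.67×10⁻⁸·(8010)⁴·(6.98×10⁸/9.61×10¹⁰)² = 12310 W/m².
For an isothermal sphere T⁴ = (1−a)S/(4σ) = 5.429×10¹⁰ K⁴.

T ≈ 483 K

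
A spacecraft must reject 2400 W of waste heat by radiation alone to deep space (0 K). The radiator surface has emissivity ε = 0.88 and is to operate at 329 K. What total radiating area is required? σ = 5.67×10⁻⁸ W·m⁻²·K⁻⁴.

A ≈ 4.11 m²

P = εσA T⁴ ⇒ A = P/(εσT⁴).
T⁴ = 1.172×10¹⁰ K⁴.
A = 2400/(0.88 × 5.67×10⁻⁸ × 1.172×10¹⁰).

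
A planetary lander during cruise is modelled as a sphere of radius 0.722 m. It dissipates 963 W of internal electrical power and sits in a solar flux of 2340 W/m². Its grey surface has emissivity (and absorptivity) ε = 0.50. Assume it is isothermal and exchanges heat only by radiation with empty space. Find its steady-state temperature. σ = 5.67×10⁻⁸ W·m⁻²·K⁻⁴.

T ≈ 353 K

At steady state, absorbed solar power + internal power = radiated power.
Absorbed: α·S·A_cross = 0.50·2340·1.638 = 1916 W (cross-section πr²).
Total input = 1916 + 963 = 2879 W.
Radiated: εσ·A_surf·T⁴ with A_surf = 4πr² = 6.551 m².
T⁴ = 2879/(0.50·5.67×10⁻⁸·6.551) = 1.550×10¹⁰ K⁴.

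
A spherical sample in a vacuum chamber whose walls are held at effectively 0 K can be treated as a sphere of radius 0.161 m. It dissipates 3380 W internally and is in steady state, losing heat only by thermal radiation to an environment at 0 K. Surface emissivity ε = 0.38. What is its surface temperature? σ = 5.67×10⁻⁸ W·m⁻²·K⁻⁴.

T ≈ 833 K

Steady state: internal power = radiated power, P = εσA T⁴.
Radiating area A = 4πr² = 0.3257 m².
T⁴ = P/(εσA) = 3380/(0.38·5.67×10⁻⁸·0.3257) = 4.816×10¹¹ K⁴.
T = (4.816×10¹¹)^(1/4).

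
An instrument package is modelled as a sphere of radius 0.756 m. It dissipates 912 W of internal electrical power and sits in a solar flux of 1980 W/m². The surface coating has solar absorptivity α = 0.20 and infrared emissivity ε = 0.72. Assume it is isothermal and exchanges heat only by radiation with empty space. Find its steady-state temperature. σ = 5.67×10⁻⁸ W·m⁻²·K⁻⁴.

At steady state, absorbed solar power + internal power = radiated power.
Absorbed: α·S·A_cross = 0.20·1980·1.796 = 711.0 W (cross-section πr²).
Total input = 711.0 + 912 = 1623 W.
Radiated: εσ·A_surf·T⁴ with A_surf = 4πr² = 7.182 m².
T⁴ = 1623/(0.72·5.67×10⁻⁸·7.182) = 5.536×10⁹ K⁴.

T ≈ 273 K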